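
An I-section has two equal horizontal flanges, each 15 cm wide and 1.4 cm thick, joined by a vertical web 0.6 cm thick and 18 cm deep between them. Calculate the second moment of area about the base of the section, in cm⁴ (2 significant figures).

I_base ≈ 1.0 × 10⁴ cm⁴

Treat the section as a set of non-overlapping primitives; coordinates are from the bounding-box lower-left.
Bottom flange: 15 × 1.4, A = 21 cm², y = 0.7 cm, Ī = 3.43 cm⁴.
Web: 0.6 × 18, A = 10.8 cm², y = 10.4 cm, Ī = 291.6 cm⁴.
Top flange: 15 × 1.4, A = 21 cm², y = 20.1 cm, Ī = 3.43 cm⁴.
Transfer each piece to the bottom edge using Ī + A·d² with d = y − 0:
  bottom flange: d = 0.7 cm → contributes +13.72 cm⁴
  web: d = 10.4 cm → contributes +1 460 cm⁴
  top flange: d = 20.1 cm → contributes +8 488 cm⁴
Total I = 9 961 cm⁴.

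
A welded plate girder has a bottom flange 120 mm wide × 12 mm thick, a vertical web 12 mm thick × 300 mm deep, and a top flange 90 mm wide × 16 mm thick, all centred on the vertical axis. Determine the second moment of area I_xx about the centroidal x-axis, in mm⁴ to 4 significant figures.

Treat the section as a set of non-overlapping primitives; coordinates are from the bounding-box lower-left.
Bottom plate: 120 × 12, A = 1 440 mm², y = 6 mm, Ī = 17 280 mm⁴.
Web plate: 12 × 300, A = 3 600 mm², y = 162 mm, Ī = 27 000 000 mm⁴.
Top plate: 90 × 16, A = 1 440 mm², y = 320 mm, Ī = 30 720 mm⁴.
Centroid: ȳ = ΣA·y / ΣA = 162.444 mm.
Transfer each piece to the centroidal x-axis using Ī + A·d² with d = y − 162.444:
  bottom plate: d = -156.444 mm → contributes +35 261 084 mm⁴
  web plate: d = -0.444444 mm → contributes +27 000 711 mm⁴
  top plate: d = 157.556 mm → contributes +35 776 924 mm⁴
Total I = 98 038 720 mm⁴.

I_xx ≈ 9.804 × 10⁷ mm⁴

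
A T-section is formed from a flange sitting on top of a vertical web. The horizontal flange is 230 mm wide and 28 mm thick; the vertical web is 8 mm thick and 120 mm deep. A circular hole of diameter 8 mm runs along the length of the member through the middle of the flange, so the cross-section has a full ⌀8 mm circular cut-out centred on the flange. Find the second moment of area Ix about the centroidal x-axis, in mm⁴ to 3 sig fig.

Ix ≈ 6.14 × 10⁶ mm⁴

Break the section into simple shapes (no overlaps), measuring from the bottom-left corner of the bounding box.
Flange: 230 × 28, A = 6 440 mm², y = 134 mm, Ī = 420 747 mm⁴.
Web: 8 × 120, A = 960 mm², y = 60 mm, Ī = 1 152 000 mm⁴.
Hole (subtracted): ⌀8, A = 50.265 mm², y = 134 mm, Ī = 201.06 mm⁴.
Centroid: ȳ = ΣA·y / ΣA = 124.33 mm.
Transfer each piece to the centroidal x-axis using Ī + A·d² with d = y − 124.33:
  flange: d = 9.6657 mm → contributes +1 022 403 mm⁴
  web: d = -64.334 mm → contributes +5 125 352 mm⁴
  hole: d = 9.6657 mm → contributes −4897.1 mm⁴
Total I = 6 142 857 mm⁴.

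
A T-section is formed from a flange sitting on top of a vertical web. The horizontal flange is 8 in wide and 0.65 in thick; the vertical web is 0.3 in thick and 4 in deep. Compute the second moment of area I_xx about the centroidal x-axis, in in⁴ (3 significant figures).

I_xx ≈ 7.05 in⁴

Decompose the section into non-overlapping parts with the origin at the bottom-left of its bounding rectangle.
Flange: 8 × 0.65, A = 5.2 in², y = 4.325 in, Ī = 0.18308 in⁴.
Web: 0.3 × 4, A = 1.2 in², y = 2 in, Ī = 1.6 in⁴.
Centroid: ȳ = ΣA·y / ΣA = 3.8891 in.
Transfer each piece to the centroidal x-axis using Ī + A·d² with d = y − 3.8891:
  flange: d = 0.43594 in → contributes +1.1713 in⁴
  web: d = -1.8891 in → contributes +5.8823 in⁴
Total I = 7.0536 in⁴.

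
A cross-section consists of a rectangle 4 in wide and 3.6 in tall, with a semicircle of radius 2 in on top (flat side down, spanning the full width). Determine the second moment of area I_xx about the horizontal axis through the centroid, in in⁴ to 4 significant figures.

I_xx ≈ 48.00 in⁴

Split into non-overlapping primitives; take the origin at the lower-left of the bounding box.
Rectangular body: 4 × 3.6, A = 14.4 in², y = 1.8 in, Ī = 15.552 in⁴.
Semicircular cap: semicircle r = 2, A = 6.28319 in², y = 4.44883 in, Ī = 1.75611 in⁴.
Centroid: ȳ = ΣA·y / ΣA = 2.60467 in.
Transfer each piece to the horizontal axis through the centroid using Ī + A·d² with d = y − 2.60467:
  rectangular body: d = -0.804667 in → contributes +24.8758 in⁴
  semicircular cap: d = 1.84416 in → contributes +23.1248 in⁴
Total I = 48.0006 in⁴.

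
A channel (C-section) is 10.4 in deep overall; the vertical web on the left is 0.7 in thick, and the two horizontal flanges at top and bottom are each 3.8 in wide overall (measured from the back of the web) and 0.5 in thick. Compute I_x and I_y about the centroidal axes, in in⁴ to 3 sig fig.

I_x ≈ 142 in⁴, I_y ≈ 10.6 in⁴

Decompose the section into non-overlapping parts with the origin at the bottom-left of its bounding rectangle.
Web: 0.7 × 10.4, A = 7.28 in², y = 5.2 in, Ī = 65.617 in⁴.
Top flange (beyond web): 3.1 × 0.5, A = 1.55 in², y = 10.15 in, Ī = 0.032292 in⁴.
Bottom flange (beyond web): 3.1 × 0.5, A = 1.55 in², y = 0.25 in, Ī = 0.032292 in⁴.
By symmetry the centroid is at mid-height, ȳ = 5.2 in.
Transfer each piece to the centroidal x-axis using Ī + A·d² with d = y − 5.2:
  web: d = 0 in → contributes +65.617 in⁴
  top flange (beyond web): d = 4.95 in → contributes +38.011 in⁴
  bottom flange (beyond web): d = -4.95 in → contributes +38.011 in⁴
Total I = 141.64 in⁴.
For the y-axis: x̄ = 0.91744 in.
Repeating about the centroidal y-axis gives I_y = 10.629 in⁴.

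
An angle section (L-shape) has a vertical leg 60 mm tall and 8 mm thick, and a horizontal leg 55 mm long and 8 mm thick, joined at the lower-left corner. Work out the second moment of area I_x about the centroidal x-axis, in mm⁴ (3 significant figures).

I_x ≈ 2.89 × 10⁵ mm⁴

Split into non-overlapping primitives; take the origin at the lower-left of the bounding box.
Vertical leg: 8 × 60, A = 480 mm², y = 30 mm, Ī = 144 000 mm⁴.
Horizontal leg (remainder): 47 × 8, A = 376 mm², y = 4 mm, Ī = 2005.3 mm⁴.
Centroid: ȳ = ΣA·y / ΣA = 18.579 mm.
Transfer each piece to the centroidal x-axis using Ī + A·d² with d = y − 18.579:
  vertical leg: d = 11.421 mm → contributes +206 606 mm⁴
  horizontal leg (remainder): d = -14.579 mm → contributes +81 928 mm⁴
Total I = 288 534 mm⁴.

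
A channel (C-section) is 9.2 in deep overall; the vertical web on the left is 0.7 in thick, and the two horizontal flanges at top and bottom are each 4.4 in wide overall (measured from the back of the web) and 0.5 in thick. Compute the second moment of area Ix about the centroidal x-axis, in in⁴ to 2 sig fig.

Ix ≈ 120 in⁴

Split into non-overlapping primitives; take the origin at the lower-left of the bounding box.
Web: 0.7 × 9.2, A = 6.44 in², y = 4.6 in, Ī = 45.42 in⁴.
Top flange (beyond web): 3.7 × 0.5, A = 1.85 in², y = 8.95 in, Ī = 0.03854 in⁴.
Bottom flange (beyond web): 3.7 × 0.5, A = 1.85 in², y = 0.25 in, Ī = 0.03854 in⁴.
By symmetry the centroid is at mid-height, ȳ = 4.6 in.
Transfer each piece to the centroidal x-axis using Ī + A·d² with d = y − 4.6:
  web: d = 0 in → contributes +45.42 in⁴
  top flange (beyond web): d = 4.35 in → contributes +35.05 in⁴
  bottom flange (beyond web): d = -4.35 in → contributes +35.05 in⁴
Total I = 115.5 in⁴.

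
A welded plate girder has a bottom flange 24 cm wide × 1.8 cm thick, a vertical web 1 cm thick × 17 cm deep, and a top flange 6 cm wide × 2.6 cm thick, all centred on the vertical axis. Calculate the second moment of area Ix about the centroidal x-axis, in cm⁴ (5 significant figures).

Break the section into simple shapes (no overlaps), measuring from the bottom-left corner of the bounding box.
Bottom plate: 24 × 1.8, A = 43.2 cm², y = 0.9 cm, Ī = 11.664 cm⁴.
Web plate: 1 × 17, A = 17 cm², y = 10.3 cm, Ī = 409.4167 cm⁴.
Top plate: 6 × 2.6, A = 15.6 cm², y = 20.1 cm, Ī = 8.788 cm⁴.
Centroid: ȳ = ΣA·y / ΣA = 6.959631 cm.
Transfer each piece to the centroidal x-axis using Ī + A·d² with d = y − 6.959631:
  bottom plate: d = -6.059631 cm → contributes +1597.93 cm⁴
  web plate: d = 3.340369 cm → contributes +599.1038 cm⁴
  top plate: d = 13.14037 cm → contributes +2702.429 cm⁴
Total I = 4899.463 cm⁴.

Ix ≈ 4899.5 cm⁴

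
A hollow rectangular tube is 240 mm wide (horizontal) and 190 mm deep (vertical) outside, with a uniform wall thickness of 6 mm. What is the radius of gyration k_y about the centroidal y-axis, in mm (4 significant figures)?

Treat the section as a set of non-overlapping primitives; coordinates are from the bounding-box lower-left.
Outer rectangle: 240 × 190, A = 45 600 mm², x = 120 mm, Ī = 218 880 000 mm⁴.
Inner void (subtracted): 228 × 178, A = 40 584 mm², x = 120 mm, Ī = 175 809 888 mm⁴.
By symmetry the centroid is at mid-width, x̄ = 120 mm.
All pieces are centred on the centroidal y-axis, so I = ΣĪ (holes subtracted) = 43 070 112 mm⁴.
Radius of gyration: k = √(I/A) = √(43 070 112 / 5 016) = 92.6636 mm.

k_y ≈ 92.66 mm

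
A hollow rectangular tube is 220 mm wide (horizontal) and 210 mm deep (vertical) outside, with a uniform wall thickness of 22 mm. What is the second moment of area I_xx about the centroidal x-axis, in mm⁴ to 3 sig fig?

I_xx ≈ 1.03 × 10⁸ mm⁴

Treat the section as a set of non-overlapping primitives; coordinates are from the bounding-box lower-left.
Outer rectangle: 220 × 210, A = 46 200 mm², y = 105 mm, Ī = 169 785 000 mm⁴.
Inner void (subtracted): 176 × 166, A = 29 216 mm², y = 105 mm, Ī = 67 089 675 mm⁴.
By symmetry the centroid is at mid-height, ȳ = 105 mm.
All pieces are centred on the centroidal x-axis, so I = ΣĪ (holes subtracted) = 102 695 325 mm⁴.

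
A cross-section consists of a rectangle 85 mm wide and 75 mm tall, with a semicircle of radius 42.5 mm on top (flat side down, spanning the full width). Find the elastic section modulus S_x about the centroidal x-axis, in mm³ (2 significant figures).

Treat the section as a set of non-overlapping primitives; coordinates are from the bounding-box lower-left.
Rectangular body: 85 × 75, A = 6 375 mm², y = 37.5 mm, Ī = 2 988 281 mm⁴.
Semicircular cap: semicircle r = 42.5, A = 2 837 mm², y = 93.04 mm, Ī = 358 086 mm⁴.
Centroid: ȳ = ΣA·y / ΣA = 54.6 mm.
Transfer each piece to the centroidal x-axis using Ī + A·d² with d = y − 54.6:
  rectangular body: d = -17.1 mm → contributes +4 853 448 mm⁴
  semicircular cap: d = 38.43 mm → contributes +4 548 918 mm⁴
Total I = 9 402 366 mm⁴.
Extreme fibre distance c = 62.9 mm; S = I/c = 149 493 mm³.

S_x ≈ 1.5 × 10⁵ mm³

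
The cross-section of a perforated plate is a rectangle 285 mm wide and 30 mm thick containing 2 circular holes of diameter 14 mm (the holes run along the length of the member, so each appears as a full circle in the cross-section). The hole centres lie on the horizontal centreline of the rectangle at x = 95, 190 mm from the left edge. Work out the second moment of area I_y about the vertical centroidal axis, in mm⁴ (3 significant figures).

Decompose the section into non-overlapping parts with the origin at the bottom-left of its bounding rectangle.
Plate: 285 × 30, A = 8 550 mm², x = 142.5 mm, Ī = 57 872 813 mm⁴.
Hole 1 (subtracted): ⌀14, A = 153.94 mm², x = 95 mm, Ī = 1885.7 mm⁴.
Hole 2 (subtracted): ⌀14, A = 153.94 mm², x = 190 mm, Ī = 1885.7 mm⁴.
By symmetry the centroid is at mid-width, x̄ = 142.5 mm.
Transfer each piece to the vertical centroidal axis using Ī + A·d² with d = x − 142.5:
  plate: d = 0 mm → contributes +57 872 813 mm⁴
  hole 1: d = -47.5 mm → contributes −349 208 mm⁴
  hole 2: d = 47.5 mm → contributes −349 208 mm⁴
Total I = 57 174 396 mm⁴.

I_y ≈ 5.72 × 10⁷ mm⁴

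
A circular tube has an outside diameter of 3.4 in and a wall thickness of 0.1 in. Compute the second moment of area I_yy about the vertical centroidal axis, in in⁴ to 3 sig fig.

Split into non-overlapping primitives; take the origin at the lower-left of the bounding box.
Outer circle: ⌀3.4, A = 9.0792 in², x = 1.7 in, Ī = 6.5597 in⁴.
Bore (subtracted): ⌀3.2, A = 8.0425 in², x = 1.7 in, Ī = 5.1472 in⁴.
By symmetry the centroid is at mid-width, x̄ = 1.7 in.
All pieces are centred on the vertical centroidal axis, so I = ΣĪ (holes subtracted) = 1.4125 in⁴.

I_yy ≈ 1.41 in⁴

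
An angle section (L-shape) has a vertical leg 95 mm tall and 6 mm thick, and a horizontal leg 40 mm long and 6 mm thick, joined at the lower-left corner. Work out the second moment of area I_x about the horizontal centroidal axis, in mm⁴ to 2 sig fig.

I_x ≈ 7.3 × 10⁵ mm⁴

Decompose the section into non-overlapping parts with the origin at the bottom-left of its bounding rectangle.
Vertical leg: 6 × 95, A = 570 mm², y = 47.5 mm, Ī = 428 688 mm⁴.
Horizontal leg (remainder): 34 × 6, A = 204 mm², y = 3 mm, Ī = 612 mm⁴.
Centroid: ȳ = ΣA·y / ΣA = 35.77 mm.
Transfer each piece to the horizontal centroidal axis using Ī + A·d² with d = y − 35.77:
  vertical leg: d = 11.73 mm → contributes +507 098 mm⁴
  horizontal leg (remainder): d = -32.77 mm → contributes +219 700 mm⁴
Total I = 726 798 mm⁴.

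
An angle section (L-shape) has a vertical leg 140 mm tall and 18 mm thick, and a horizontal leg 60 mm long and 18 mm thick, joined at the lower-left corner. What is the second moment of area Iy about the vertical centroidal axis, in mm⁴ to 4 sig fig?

Decompose the section into non-overlapping parts with the origin at the bottom-left of its bounding rectangle.
Vertical leg: 18 × 140, A = 2 520 mm², x = 9 mm, Ī = 68 040 mm⁴.
Horizontal leg (remainder): 42 × 18, A = 756 mm², x = 39 mm, Ī = 111 132 mm⁴.
Centroid: x̄ = ΣA·x / ΣA = 15.9231 mm.
Transfer each piece to the vertical centroidal axis using Ī + A·d² with d = x − 15.9231:
  vertical leg: d = -6.92308 mm → contributes +188 821 mm⁴
  horizontal leg (remainder): d = 23.0769 mm → contributes +513 736 mm⁴
Total I = 702 557 mm⁴.

Iy ≈ 7.026 × 10⁵ mm⁴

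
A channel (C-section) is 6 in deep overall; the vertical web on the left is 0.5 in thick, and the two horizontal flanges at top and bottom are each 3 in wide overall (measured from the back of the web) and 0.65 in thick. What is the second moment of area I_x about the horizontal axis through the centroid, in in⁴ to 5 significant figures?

Break the section into simple shapes (no overlaps), measuring from the bottom-left corner of the bounding box.
Web: 0.5 × 6, A = 3 in², y = 3 in, Ī = 9 in⁴.
Top flange (beyond web): 2.5 × 0.65, A = 1.625 in², y = 5.675 in, Ī = 0.05721354 in⁴.
Bottom flange (beyond web): 2.5 × 0.65, A = 1.625 in², y = 0.325 in, Ī = 0.05721354 in⁴.
By symmetry the centroid is at mid-height, ȳ = 3 in.
Transfer each piece to the horizontal axis through the centroid using Ī + A·d² with d = y − 3:
  web: d = 0 in → contributes +9 in⁴
  top flange (beyond web): d = 2.675 in → contributes +11.6851 in⁴
  bottom flange (beyond web): d = -2.675 in → contributes +11.6851 in⁴
Total I = 32.37021 in⁴.

I_x ≈ 32.370 in⁴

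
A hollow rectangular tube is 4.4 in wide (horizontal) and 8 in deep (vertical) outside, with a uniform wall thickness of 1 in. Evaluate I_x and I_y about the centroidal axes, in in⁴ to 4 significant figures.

Break the section into simple shapes (no overlaps), measuring from the bottom-left corner of the bounding box.
Outer rectangle: 4.4 × 8, A = 35.2 in², y = 4 in, Ī = 187.733 in⁴.
Inner void (subtracted): 2.4 × 6, A = 14.4 in², y = 4 in, Ī = 43.2 in⁴.
By symmetry the centroid is at mid-height, ȳ = 4 in.
All pieces are centred on the centroidal x-axis, so I = ΣĪ (holes subtracted) = 144.533 in⁴.
Repeating about the centroidal y-axis gives I_y = 49.8773 in⁴.

I_x ≈ 144.5 in⁴, I_y ≈ 49.88 in⁴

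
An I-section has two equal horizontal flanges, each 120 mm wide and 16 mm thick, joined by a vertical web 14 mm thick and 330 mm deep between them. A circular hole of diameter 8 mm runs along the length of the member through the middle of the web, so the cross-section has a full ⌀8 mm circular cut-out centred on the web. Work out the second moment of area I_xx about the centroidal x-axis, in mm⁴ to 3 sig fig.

Treat the section as a set of non-overlapping primitives; coordinates are from the bounding-box lower-left.
Bottom flange: 120 × 16, A = 1 920 mm², y = 8 mm, Ī = 40 960 mm⁴.
Web: 14 × 330, A = 4 620 mm², y = 181 mm, Ī = 41 926 500 mm⁴.
Top flange: 120 × 16, A = 1 920 mm², y = 354 mm, Ī = 40 960 mm⁴.
Hole (subtracted): ⌀8, A = 50.265 mm², y = 181 mm, Ī = 201.06 mm⁴.
By symmetry the centroid is at mid-height, ȳ = 181 mm.
Transfer each piece to the centroidal x-axis using Ī + A·d² with d = y − 181:
  bottom flange: d = -173 mm → contributes +57 504 640 mm⁴
  web: d = 0 mm → contributes +41 926 500 mm⁴
  top flange: d = 173 mm → contributes +57 504 640 mm⁴
  hole: d = 0 mm → contributes −201.06 mm⁴
Total I = 156 935 579 mm⁴.

I_xx ≈ 1.57 × 10⁸ mm⁴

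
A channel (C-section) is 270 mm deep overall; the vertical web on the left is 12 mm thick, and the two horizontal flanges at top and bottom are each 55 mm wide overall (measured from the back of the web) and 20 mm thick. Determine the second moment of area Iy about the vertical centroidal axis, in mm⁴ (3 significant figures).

Iy ≈ 1.15 × 10⁶ mm⁴

Break the section into simple shapes (no overlaps), measuring from the bottom-left corner of the bounding box.
Web: 12 × 270, A = 3 240 mm², x = 6 mm, Ī = 38 880 mm⁴.
Top flange (beyond web): 43 × 20, A = 860 mm², x = 33.5 mm, Ī = 132 512 mm⁴.
Bottom flange (beyond web): 43 × 20, A = 860 mm², x = 33.5 mm, Ī = 132 512 mm⁴.
Centroid: x̄ = ΣA·x / ΣA = 15.536 mm.
Transfer each piece to the vertical centroidal axis using Ī + A·d² with d = x − 15.536:
  web: d = -9.5363 mm → contributes +333 528 mm⁴
  top flange (beyond web): d = 17.964 mm → contributes +410 029 mm⁴
  bottom flange (beyond web): d = 17.964 mm → contributes +410 029 mm⁴
Total I = 1 153 587 mm⁴.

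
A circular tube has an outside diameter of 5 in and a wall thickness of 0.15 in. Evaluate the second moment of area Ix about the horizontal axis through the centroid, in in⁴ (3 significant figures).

Ix ≈ 6.73 in⁴

Split into non-overlapping primitives; take the origin at the lower-left of the bounding box.
Outer circle: ⌀5, A = 19.635 in², y = 2.5 in, Ī = 30.68 in⁴.
Bore (subtracted): ⌀4.7, A = 17.349 in², y = 2.5 in, Ī = 23.953 in⁴.
By symmetry the centroid is at mid-height, ȳ = 2.5 in.
All pieces are centred on the horizontal axis through the centroid, so I = ΣĪ (holes subtracted) = 6.7265 in⁴.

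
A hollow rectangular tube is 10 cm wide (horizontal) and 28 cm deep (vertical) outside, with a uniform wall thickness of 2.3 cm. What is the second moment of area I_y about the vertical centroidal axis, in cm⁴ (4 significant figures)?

Break the section into simple shapes (no overlaps), measuring from the bottom-left corner of the bounding box.
Outer rectangle: 10 × 28, A = 280 cm², x = 5 cm, Ī = 2333.33 cm⁴.
Inner void (subtracted): 5.4 × 23.4, A = 126.36 cm², x = 5 cm, Ī = 307.055 cm⁴.
By symmetry the centroid is at mid-width, x̄ = 5 cm.
All pieces are centred on the vertical centroidal axis, so I = ΣĪ (holes subtracted) = 2026.28 cm⁴.

I_y ≈ 2026 cm⁴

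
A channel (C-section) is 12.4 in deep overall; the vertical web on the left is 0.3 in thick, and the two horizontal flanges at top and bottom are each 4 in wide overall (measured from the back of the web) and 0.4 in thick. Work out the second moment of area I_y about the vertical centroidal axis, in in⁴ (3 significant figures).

Treat the section as a set of non-overlapping primitives; coordinates are from the bounding-box lower-left.
Web: 0.3 × 12.4, A = 3.72 in², x = 0.15 in, Ī = 0.0279 in⁴.
Top flange (beyond web): 3.7 × 0.4, A = 1.48 in², x = 2.15 in, Ī = 1.6884 in⁴.
Bottom flange (beyond web): 3.7 × 0.4, A = 1.48 in², x = 2.15 in, Ī = 1.6884 in⁴.
Centroid: x̄ = ΣA·x / ΣA = 1.0362 in.
Transfer each piece to the vertical centroidal axis using Ī + A·d² with d = x − 1.0362:
  web: d = -0.88623 in → contributes +2.9496 in⁴
  top flange (beyond web): d = 1.1138 in → contributes +3.5244 in⁴
  bottom flange (beyond web): d = 1.1138 in → contributes +3.5244 in⁴
Total I = 9.9983 in⁴.

I_y ≈ 10.0 in⁴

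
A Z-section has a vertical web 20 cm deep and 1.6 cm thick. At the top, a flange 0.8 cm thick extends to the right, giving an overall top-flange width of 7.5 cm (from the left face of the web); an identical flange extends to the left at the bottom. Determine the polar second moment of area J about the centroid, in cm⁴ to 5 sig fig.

J ≈ 2104.1 cm⁴

Break the section into simple shapes (no overlaps), measuring from the bottom-left corner of the bounding box.
Web: 1.6 × 20, A = 32 cm², y = 10 cm, Ī = 1066.667 cm⁴.
Top flange (beyond web): 5.9 × 0.8, A = 4.72 cm², y = 19.6 cm, Ī = 0.2517333 cm⁴.
Bottom flange (beyond web): 5.9 × 0.8, A = 4.72 cm², y = 0.4 cm, Ī = 0.2517333 cm⁴.
Centroid: ȳ = ΣA·y / ΣA = 10 cm.
Transfer each piece to the centroidal x-axis using Ī + A·d² with d = y − 10:
  web: d = 0 cm → contributes +1066.667 cm⁴
  top flange (beyond web): d = 9.6 cm → contributes +435.2469 cm⁴
  bottom flange (beyond web): d = -9.6 cm → contributes +435.2469 cm⁴
Total I = 1937.161 cm⁴.
For the y-axis: x̄ = 6.7 cm.
Repeating about the centroidal y-axis gives I_y = 166.9605 cm⁴.
Polar second moment: J = I_x + I_y = 2104.121 cm⁴.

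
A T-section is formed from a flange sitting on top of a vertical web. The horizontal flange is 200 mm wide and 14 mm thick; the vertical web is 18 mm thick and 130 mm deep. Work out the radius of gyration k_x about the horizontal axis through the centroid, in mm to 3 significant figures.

Decompose the section into non-overlapping parts with the origin at the bottom-left of its bounding rectangle.
Flange: 200 × 14, A = 2 800 mm², y = 137 mm, Ī = 45 733 mm⁴.
Web: 18 × 130, A = 2 340 mm², y = 65 mm, Ī = 3 295 500 mm⁴.
Centroid: ȳ = ΣA·y / ΣA = 104.22 mm.
Transfer each piece to the horizontal axis through the centroid using Ī + A·d² with d = y − 104.22:
  flange: d = 32.778 mm → contributes +3 054 084 mm⁴
  web: d = -39.222 mm → contributes +6 895 236 mm⁴
Total I = 9 949 320 mm⁴.
Radius of gyration: k = √(I/A) = √(9 949 320 / 5 140) = 43.996 mm.

k_x ≈ 44.0 mm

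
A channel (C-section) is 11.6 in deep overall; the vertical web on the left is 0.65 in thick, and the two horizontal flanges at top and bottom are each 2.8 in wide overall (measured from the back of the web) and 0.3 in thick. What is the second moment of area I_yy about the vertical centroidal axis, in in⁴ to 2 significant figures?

Treat the section as a set of non-overlapping primitives; coordinates are from the bounding-box lower-left.
Web: 0.65 × 11.6, A = 7.54 in², x = 0.325 in, Ī = 0.2655 in⁴.
Top flange (beyond web): 2.15 × 0.3, A = 0.645 in², x = 1.725 in, Ī = 0.2485 in⁴.
Bottom flange (beyond web): 2.15 × 0.3, A = 0.645 in², x = 1.725 in, Ī = 0.2485 in⁴.
Centroid: x̄ = ΣA·x / ΣA = 0.5295 in.
Transfer each piece to the vertical centroidal axis using Ī + A·d² with d = x − 0.5295:
  web: d = -0.2045 in → contributes +0.5809 in⁴
  top flange (beyond web): d = 1.195 in → contributes +1.17 in⁴
  bottom flange (beyond web): d = 1.195 in → contributes +1.17 in⁴
Total I = 2.921 in⁴.

I_yy ≈ 2.9 in⁴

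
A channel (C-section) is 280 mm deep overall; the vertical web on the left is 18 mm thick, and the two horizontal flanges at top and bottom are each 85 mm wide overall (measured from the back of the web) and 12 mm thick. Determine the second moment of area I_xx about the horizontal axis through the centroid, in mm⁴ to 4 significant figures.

Treat the section as a set of non-overlapping primitives; coordinates are from the bounding-box lower-left.
Web: 18 × 280, A = 5 040 mm², y = 140 mm, Ī = 32 928 000 mm⁴.
Top flange (beyond web): 67 × 12, A = 804 mm², y = 274 mm, Ī = 9 648 mm⁴.
Bottom flange (beyond web): 67 × 12, A = 804 mm², y = 6 mm, Ī = 9 648 mm⁴.
By symmetry the centroid is at mid-height, ȳ = 140 mm.
Transfer each piece to the horizontal axis through the centroid using Ī + A·d² with d = y − 140:
  web: d = 0 mm → contributes +32 928 000 mm⁴
  top flange (beyond web): d = 134 mm → contributes +14 446 272 mm⁴
  bottom flange (beyond web): d = -134 mm → contributes +14 446 272 mm⁴
Total I = 61 820 544 mm⁴.

I_xx ≈ 6.182 × 10⁷ mm⁴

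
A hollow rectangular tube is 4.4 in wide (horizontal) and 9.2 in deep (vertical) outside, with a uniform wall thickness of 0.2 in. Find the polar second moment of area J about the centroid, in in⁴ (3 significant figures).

J ≈ 76.7 in⁴

Break the section into simple shapes (no overlaps), measuring from the bottom-left corner of the bounding box.
Outer rectangle: 4.4 × 9.2, A = 40.48 in², y = 4.6 in, Ī = 285.52 in⁴.
Inner void (subtracted): 4 × 8.8, A = 35.2 in², y = 4.6 in, Ī = 227.16 in⁴.
By symmetry the centroid is at mid-height, ȳ = 4.6 in.
All pieces are centred on the centroidal x-axis, so I = ΣĪ (holes subtracted) = 58.362 in⁴.
Repeating about the centroidal y-axis gives I_y = 18.374 in⁴.
Polar second moment: J = I_x + I_y = 76.736 in⁴.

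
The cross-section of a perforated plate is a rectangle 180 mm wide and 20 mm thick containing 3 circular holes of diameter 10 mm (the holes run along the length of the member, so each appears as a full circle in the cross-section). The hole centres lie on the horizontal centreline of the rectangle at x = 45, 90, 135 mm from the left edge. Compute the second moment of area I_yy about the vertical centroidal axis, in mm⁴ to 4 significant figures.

I_yy ≈ 9.400 × 10⁶ mm⁴

Treat the section as a set of non-overlapping primitives; coordinates are from the bounding-box lower-left.
Plate: 180 × 20, A = 3 600 mm², x = 90 mm, Ī = 9 720 000 mm⁴.
Hole 1 (subtracted): ⌀10, A = 78.5398 mm², x = 45 mm, Ī = 490.874 mm⁴.
Hole 2 (subtracted): ⌀10, A = 78.5398 mm², x = 90 mm, Ī = 490.874 mm⁴.
Hole 3 (subtracted): ⌀10, A = 78.5398 mm², x = 135 mm, Ī = 490.874 mm⁴.
By symmetry the centroid is at mid-width, x̄ = 90 mm.
Transfer each piece to the vertical centroidal axis using Ī + A·d² with d = x − 90:
  plate: d = 0 mm → contributes +9 720 000 mm⁴
  hole 1: d = -45 mm → contributes −159 534 mm⁴
  hole 2: d = 0 mm → contributes −490.874 mm⁴
  hole 3: d = 45 mm → contributes −159 534 mm⁴
Total I = 9 400 441 mm⁴.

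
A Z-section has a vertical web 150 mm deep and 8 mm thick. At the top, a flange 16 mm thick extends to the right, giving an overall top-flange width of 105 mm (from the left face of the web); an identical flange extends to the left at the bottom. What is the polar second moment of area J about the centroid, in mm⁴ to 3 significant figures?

J ≈ 2.72 × 10⁷ mm⁴

Treat the section as a set of non-overlapping primitives; coordinates are from the bounding-box lower-left.
Web: 8 × 150, A = 1 200 mm², y = 75 mm, Ī = 2 250 000 mm⁴.
Top flange (beyond web): 97 × 16, A = 1 552 mm², y = 142 mm, Ī = 33 109 mm⁴.
Bottom flange (beyond web): 97 × 16, A = 1 552 mm², y = 8 mm, Ī = 33 109 mm⁴.
Centroid: ȳ = ΣA·y / ΣA = 75 mm.
Transfer each piece to the centroidal x-axis using Ī + A·d² with d = y − 75:
  web: d = 0 mm → contributes +2 250 000 mm⁴
  top flange (beyond web): d = 67 mm → contributes +7 000 037 mm⁴
  bottom flange (beyond web): d = -67 mm → contributes +7 000 037 mm⁴
Total I = 16 250 075 mm⁴.
For the y-axis: x̄ = 101 mm.
Repeating about the centroidal y-axis gives I_y = 10 995 595 mm⁴.
Polar second moment: J = I_x + I_y = 27 245 669 mm⁴.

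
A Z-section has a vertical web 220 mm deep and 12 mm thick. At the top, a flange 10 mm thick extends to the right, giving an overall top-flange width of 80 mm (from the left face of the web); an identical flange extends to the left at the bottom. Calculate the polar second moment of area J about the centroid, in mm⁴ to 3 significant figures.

Treat the section as a set of non-overlapping primitives; coordinates are from the bounding-box lower-left.
Web: 12 × 220, A = 2 640 mm², y = 110 mm, Ī = 10 648 000 mm⁴.
Top flange (beyond web): 68 × 10, A = 680 mm², y = 215 mm, Ī = 5666.7 mm⁴.
Bottom flange (beyond web): 68 × 10, A = 680 mm², y = 5 mm, Ī = 5666.7 mm⁴.
Centroid: ȳ = ΣA·y / ΣA = 110 mm.
Transfer each piece to the centroidal x-axis using Ī + A·d² with d = y − 110:
  web: d = 0 mm → contributes +10 648 000 mm⁴
  top flange (beyond web): d = 105 mm → contributes +7 502 667 mm⁴
  bottom flange (beyond web): d = -105 mm → contributes +7 502 667 mm⁴
Total I = 25 653 333 mm⁴.
For the y-axis: x̄ = 74 mm.
Repeating about the centroidal y-axis gives I_y = 2 731 733 mm⁴.
Polar second moment: J = I_x + I_y = 28 385 067 mm⁴.

J ≈ 2.84 × 10⁷ mm⁴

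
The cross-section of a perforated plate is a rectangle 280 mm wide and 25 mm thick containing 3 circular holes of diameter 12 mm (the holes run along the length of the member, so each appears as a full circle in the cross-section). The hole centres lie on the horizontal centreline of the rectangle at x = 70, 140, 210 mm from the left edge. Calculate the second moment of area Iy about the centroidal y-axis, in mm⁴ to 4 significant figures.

Break the section into simple shapes (no overlaps), measuring from the bottom-left corner of the bounding box.
Plate: 280 × 25, A = 7 000 mm², x = 140 mm, Ī = 45 733 333 mm⁴.
Hole 1 (subtracted): ⌀12, A = 113.097 mm², x = 70 mm, Ī = 1017.88 mm⁴.
Hole 2 (subtracted): ⌀12, A = 113.097 mm², x = 140 mm, Ī = 1017.88 mm⁴.
Hole 3 (subtracted): ⌀12, A = 113.097 mm², x = 210 mm, Ī = 1017.88 mm⁴.
By symmetry the centroid is at mid-width, x̄ = 140 mm.
Transfer each piece to the centroidal y-axis using Ī + A·d² with d = x − 140:
  plate: d = 0 mm → contributes +45 733 333 mm⁴
  hole 1: d = -70 mm → contributes −555 195 mm⁴
  hole 2: d = 0 mm → contributes −1017.88 mm⁴
  hole 3: d = 70 mm → contributes −555 195 mm⁴
Total I = 44 621 926 mm⁴.

Iy ≈ 4.462 × 10⁷ mm⁴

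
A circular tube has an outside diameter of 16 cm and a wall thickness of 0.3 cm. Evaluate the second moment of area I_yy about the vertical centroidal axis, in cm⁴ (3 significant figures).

Treat the section as a set of non-overlapping primitives; coordinates are from the bounding-box lower-left.
Outer circle: ⌀16, A = 201.06 cm², x = 8 cm, Ī = 3 217 cm⁴.
Bore (subtracted): ⌀15.4, A = 186.27 cm², x = 8 cm, Ī = 2760.9 cm⁴.
By symmetry the centroid is at mid-width, x̄ = 8 cm.
All pieces are centred on the vertical centroidal axis, so I = ΣĪ (holes subtracted) = 456.08 cm⁴.

I_yy ≈ 456 cm⁴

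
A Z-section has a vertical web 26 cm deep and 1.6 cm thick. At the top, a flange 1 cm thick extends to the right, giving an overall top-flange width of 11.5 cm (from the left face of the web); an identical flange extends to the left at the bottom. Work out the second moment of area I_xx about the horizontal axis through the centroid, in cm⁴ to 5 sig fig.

I_xx ≈ 5438.9 cm⁴

Decompose the section into non-overlapping parts with the origin at the bottom-left of its bounding rectangle.
Web: 1.6 × 26, A = 41.6 cm², y = 13 cm, Ī = 2343.467 cm⁴.
Top flange (beyond web): 9.9 × 1, A = 9.9 cm², y = 25.5 cm, Ī = 0.825 cm⁴.
Bottom flange (beyond web): 9.9 × 1, A = 9.9 cm², y = 0.5 cm, Ī = 0.825 cm⁴.
Centroid: ȳ = ΣA·y / ΣA = 13 cm.
Transfer each piece to the horizontal axis through the centroid using Ī + A·d² with d = y − 13:
  web: d = 0 cm → contributes +2343.467 cm⁴
  top flange (beyond web): d = 12.5 cm → contributes +1547.7 cm⁴
  bottom flange (beyond web): d = -12.5 cm → contributes +1547.7 cm⁴
Total I = 5438.867 cm⁴.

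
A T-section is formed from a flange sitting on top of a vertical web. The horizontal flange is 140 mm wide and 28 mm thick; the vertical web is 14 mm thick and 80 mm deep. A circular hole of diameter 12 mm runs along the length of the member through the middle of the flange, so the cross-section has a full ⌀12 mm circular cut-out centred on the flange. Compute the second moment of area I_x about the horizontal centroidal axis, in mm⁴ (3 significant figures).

Break the section into simple shapes (no overlaps), measuring from the bottom-left corner of the bounding box.
Flange: 140 × 28, A = 3 920 mm², y = 94 mm, Ī = 256 107 mm⁴.
Web: 14 × 80, A = 1 120 mm², y = 40 mm, Ī = 597 333 mm⁴.
Hole (subtracted): ⌀12, A = 113.1 mm², y = 94 mm, Ī = 1017.9 mm⁴.
Centroid: ȳ = ΣA·y / ΣA = 81.725 mm.
Transfer each piece to the horizontal centroidal axis using Ī + A·d² with d = y − 81.725:
  flange: d = 12.275 mm → contributes +846 799 mm⁴
  web: d = -41.725 mm → contributes +2 547 183 mm⁴
  hole: d = 12.275 mm → contributes −18 060 mm⁴
Total I = 3 375 922 mm⁴.

I_x ≈ 3.38 × 10⁶ mm⁴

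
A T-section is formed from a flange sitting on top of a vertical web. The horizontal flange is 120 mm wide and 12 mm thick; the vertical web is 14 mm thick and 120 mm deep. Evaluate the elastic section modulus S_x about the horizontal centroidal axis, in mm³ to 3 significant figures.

Decompose the section into non-overlapping parts with the origin at the bottom-left of its bounding rectangle.
Flange: 120 × 12, A = 1 440 mm², y = 126 mm, Ī = 17 280 mm⁴.
Web: 14 × 120, A = 1 680 mm², y = 60 mm, Ī = 2 016 000 mm⁴.
Centroid: ȳ = ΣA·y / ΣA = 90.462 mm.
Transfer each piece to the horizontal centroidal axis using Ī + A·d² with d = y − 90.462:
  flange: d = 35.538 mm → contributes +1 835 974 mm⁴
  web: d = -30.462 mm → contributes +3 574 881 mm⁴
Total I = 5 410 855 mm⁴.
Extreme fibre distance c = 90.462 mm; S = I/c = 59 814 mm³.

S_x ≈ 5.98 × 10⁴ mm³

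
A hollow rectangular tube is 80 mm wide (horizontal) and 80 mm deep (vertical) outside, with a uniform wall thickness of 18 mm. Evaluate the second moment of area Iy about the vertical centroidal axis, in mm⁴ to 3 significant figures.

Decompose the section into non-overlapping parts with the origin at the bottom-left of its bounding rectangle.
Outer rectangle: 80 × 80, A = 6 400 mm², x = 40 mm, Ī = 3 413 333 mm⁴.
Inner void (subtracted): 44 × 44, A = 1 936 mm², x = 40 mm, Ī = 312 341 mm⁴.
By symmetry the centroid is at mid-width, x̄ = 40 mm.
All pieces are centred on the vertical centroidal axis, so I = ΣĪ (holes subtracted) = 3 100 992 mm⁴.

Iy ≈ 3.10 × 10⁶ mm⁴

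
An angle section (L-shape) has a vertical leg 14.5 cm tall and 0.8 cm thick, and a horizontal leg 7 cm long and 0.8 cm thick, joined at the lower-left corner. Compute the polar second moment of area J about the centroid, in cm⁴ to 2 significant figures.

J ≈ 430 cm⁴

Break the section into simple shapes (no overlaps), measuring from the bottom-left corner of the bounding box.
Vertical leg: 0.8 × 14.5, A = 11.6 cm², y = 7.25 cm, Ī = 203.2 cm⁴.
Horizontal leg (remainder): 6.2 × 0.8, A = 4.96 cm², y = 0.4 cm, Ī = 0.2645 cm⁴.
Centroid: ȳ = ΣA·y / ΣA = 5.198 cm.
Transfer each piece to the centroidal x-axis using Ī + A·d² with d = y − 5.198:
  vertical leg: d = 2.052 cm → contributes +252.1 cm⁴
  horizontal leg (remainder): d = -4.798 cm → contributes +114.5 cm⁴
Total I = 366.5 cm⁴.
For the y-axis: x̄ = 1.448 cm.
Repeating about the centroidal y-axis gives I_y = 59.07 cm⁴.
Polar second moment: J = I_x + I_y = 425.6 cm⁴.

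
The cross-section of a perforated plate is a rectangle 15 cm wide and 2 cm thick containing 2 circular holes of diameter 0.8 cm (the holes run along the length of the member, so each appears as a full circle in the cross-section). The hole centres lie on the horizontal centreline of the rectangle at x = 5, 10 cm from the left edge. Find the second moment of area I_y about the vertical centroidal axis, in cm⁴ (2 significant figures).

Decompose the section into non-overlapping parts with the origin at the bottom-left of its bounding rectangle.
Plate: 15 × 2, A = 30 cm², x = 7.5 cm, Ī = 562.5 cm⁴.
Hole 1 (subtracted): ⌀0.8, A = 0.5027 cm², x = 5 cm, Ī = 0.02011 cm⁴.
Hole 2 (subtracted): ⌀0.8, A = 0.5027 cm², x = 10 cm, Ī = 0.02011 cm⁴.
By symmetry the centroid is at mid-width, x̄ = 7.5 cm.
Transfer each piece to the vertical centroidal axis using Ī + A·d² with d = x − 7.5:
  plate: d = 0 cm → contributes +562.5 cm⁴
  hole 1: d = -2.5 cm → contributes −3.162 cm⁴
  hole 2: d = 2.5 cm → contributes −3.162 cm⁴
Total I = 556.2 cm⁴.

I_y ≈ 560 cm⁴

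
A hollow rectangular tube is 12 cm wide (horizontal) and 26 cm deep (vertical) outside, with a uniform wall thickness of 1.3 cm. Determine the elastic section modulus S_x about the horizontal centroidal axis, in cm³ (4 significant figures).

S_x ≈ 579.9 cm³

Treat the section as a set of non-overlapping primitives; coordinates are from the bounding-box lower-left.
Outer rectangle: 12 × 26, A = 312 cm², y = 13 cm, Ī = 17 576 cm⁴.
Inner void (subtracted): 9.4 × 23.4, A = 219.96 cm², y = 13 cm, Ī = 10036.8 cm⁴.
By symmetry the centroid is at mid-height, ȳ = 13 cm.
All pieces are centred on the horizontal centroidal axis, so I = ΣĪ (holes subtracted) = 7539.23 cm⁴.
Extreme fibre distance c = 13 cm; S = I/c = 579.94 cm³.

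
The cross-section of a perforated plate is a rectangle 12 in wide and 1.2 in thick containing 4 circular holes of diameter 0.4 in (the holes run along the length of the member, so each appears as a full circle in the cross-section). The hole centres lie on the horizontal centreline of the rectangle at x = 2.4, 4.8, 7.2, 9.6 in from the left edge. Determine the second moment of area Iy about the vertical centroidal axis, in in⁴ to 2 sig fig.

Iy ≈ 170 in⁴

Decompose the section into non-overlapping parts with the origin at the bottom-left of its bounding rectangle.
Plate: 12 × 1.2, A = 14.4 in², x = 6 in, Ī = 172.8 in⁴.
Hole 1 (subtracted): ⌀0.4, A = 0.1257 in², x = 2.4 in, Ī = 0.001257 in⁴.
Hole 2 (subtracted): ⌀0.4, A = 0.1257 in², x = 4.8 in, Ī = 0.001257 in⁴.
Hole 3 (subtracted): ⌀0.4, A = 0.1257 in², x = 7.2 in, Ī = 0.001257 in⁴.
Hole 4 (subtracted): ⌀0.4, A = 0.1257 in², x = 9.6 in, Ī = 0.001257 in⁴.
By symmetry the centroid is at mid-width, x̄ = 6 in.
Transfer each piece to the vertical centroidal axis using Ī + A·d² with d = x − 6:
  plate: d = 0 in → contributes +172.8 in⁴
  hole 1: d = -3.6 in → contributes −1.63 in⁴
  hole 2: d = -1.2 in → contributes −0.1822 in⁴
  hole 3: d = 1.2 in → contributes −0.1822 in⁴
  hole 4: d = 3.6 in → contributes −1.63 in⁴
Total I = 169.2 in⁴.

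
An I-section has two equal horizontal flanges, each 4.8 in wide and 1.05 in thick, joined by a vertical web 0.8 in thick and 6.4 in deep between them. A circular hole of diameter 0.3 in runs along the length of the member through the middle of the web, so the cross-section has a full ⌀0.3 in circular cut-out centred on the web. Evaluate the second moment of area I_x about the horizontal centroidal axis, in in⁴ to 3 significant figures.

I_x ≈ 158 in⁴

Decompose the section into non-overlapping parts with the origin at the bottom-left of its bounding rectangle.
Bottom flange: 4.8 × 1.05, A = 5.04 in², y = 0.525 in, Ī = 0.46305 in⁴.
Web: 0.8 × 6.4, A = 5.12 in², y = 4.25 in, Ī = 17.476 in⁴.
Top flange: 4.8 × 1.05, A = 5.04 in², y = 7.975 in, Ī = 0.46305 in⁴.
Hole (subtracted): ⌀0.3, A = 0.070686 in², y = 4.25 in, Ī = 0.00039761 in⁴.
By symmetry the centroid is at mid-height, ȳ = 4.25 in.
Transfer each piece to the horizontal centroidal axis using Ī + A·d² with d = y − 4.25:
  bottom flange: d = -3.725 in → contributes +70.396 in⁴
  web: d = 0 in → contributes +17.476 in⁴
  top flange: d = 3.725 in → contributes +70.396 in⁴
  hole: d = 0 in → contributes −0.00039761 in⁴
Total I = 158.27 in⁴.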